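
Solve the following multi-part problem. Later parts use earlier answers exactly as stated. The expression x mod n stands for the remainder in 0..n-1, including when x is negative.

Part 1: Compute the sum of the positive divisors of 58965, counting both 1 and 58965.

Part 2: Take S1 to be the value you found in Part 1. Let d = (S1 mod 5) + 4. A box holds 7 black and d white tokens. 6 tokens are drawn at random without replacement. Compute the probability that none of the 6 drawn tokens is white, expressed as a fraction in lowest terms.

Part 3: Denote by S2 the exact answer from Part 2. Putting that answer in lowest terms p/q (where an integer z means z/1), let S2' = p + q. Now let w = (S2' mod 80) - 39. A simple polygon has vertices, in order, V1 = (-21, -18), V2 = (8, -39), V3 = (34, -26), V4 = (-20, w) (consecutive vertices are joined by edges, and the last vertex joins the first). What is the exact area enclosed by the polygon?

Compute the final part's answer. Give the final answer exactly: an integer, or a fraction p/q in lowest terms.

713

Part 1: 58965 = 3 * 5 * 3931; sigma = (1 + 3) * (1 + 5) * (1 + 3931) = 4 * 6 * 3932 = 94368; answer 94368
Part 2: S1 = 94368; d = 7; total draws C(14,6) = 3003; favorable C(7,6) = 7; P = 1/429; answer 1/429
Part 3: S2 = 1/429; threaded value p + q = 430; w = -9; cross terms: (-21*-39 - 8*-18)=963, (8*-26 - 34*-39)=1118, (34*-9 - -20*-26)=-826, (-20*-18 - -21*-9)=171; twice the area = |1426| = 1426; area = 713; answer 713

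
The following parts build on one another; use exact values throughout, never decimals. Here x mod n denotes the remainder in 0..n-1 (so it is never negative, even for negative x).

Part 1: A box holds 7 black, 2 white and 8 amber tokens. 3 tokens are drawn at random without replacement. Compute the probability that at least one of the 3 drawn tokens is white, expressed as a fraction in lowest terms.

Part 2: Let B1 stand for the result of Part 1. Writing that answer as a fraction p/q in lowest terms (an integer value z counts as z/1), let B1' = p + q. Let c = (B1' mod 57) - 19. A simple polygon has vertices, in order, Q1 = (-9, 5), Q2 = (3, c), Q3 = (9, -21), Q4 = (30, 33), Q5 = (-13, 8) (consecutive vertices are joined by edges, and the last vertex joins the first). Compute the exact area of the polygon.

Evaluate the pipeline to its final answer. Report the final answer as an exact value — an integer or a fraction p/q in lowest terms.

1687/2

Part 1: total draws C(17,3) = 680; complement C(15,3) = 455; favorable 680 - 455 = 225; P = 45/136; answer 45/136
Part 2: B1 = 45/136; threaded value p + q = 181; c = -9; cross terms: (-9*-9 - 3*5)=66, (3*-21 - 9*-9)=18, (9*33 - 30*-21)=927, (30*8 - -13*33)=669, (-13*5 - -9*8)=7; twice the area = |1687| = 1687; area = 1687/2; answer 1687/2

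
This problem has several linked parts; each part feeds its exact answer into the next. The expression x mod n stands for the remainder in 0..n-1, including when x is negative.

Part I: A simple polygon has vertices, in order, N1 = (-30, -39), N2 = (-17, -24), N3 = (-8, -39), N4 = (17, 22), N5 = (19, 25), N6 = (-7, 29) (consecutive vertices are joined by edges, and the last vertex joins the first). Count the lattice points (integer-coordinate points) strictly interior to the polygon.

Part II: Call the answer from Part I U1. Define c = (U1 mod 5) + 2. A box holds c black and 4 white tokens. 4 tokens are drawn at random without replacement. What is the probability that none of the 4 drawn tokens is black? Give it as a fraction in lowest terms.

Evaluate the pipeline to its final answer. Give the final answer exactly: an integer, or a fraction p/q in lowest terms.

Part I: cross terms: (-30*-24 - -17*-39)=57, (-17*-39 - -8*-24)=471, (-8*22 - 17*-39)=487, (17*25 - 19*22)=7, (19*29 - -7*25)=726, (-7*-39 - -30*29)=1143; twice the area = |2891| = 2891; area = 2891/2; boundary points = 1 + 3 + 1 + 1 + 2 + 1 = 9; strictly interior points = area - boundary/2 + 1 = 1442; answer 1442
Part II: U1 = 1442; c = 4; total draws C(8,4) = 70; favorable C(4,4) = 1; P = 1/70; answer 1/70

1/70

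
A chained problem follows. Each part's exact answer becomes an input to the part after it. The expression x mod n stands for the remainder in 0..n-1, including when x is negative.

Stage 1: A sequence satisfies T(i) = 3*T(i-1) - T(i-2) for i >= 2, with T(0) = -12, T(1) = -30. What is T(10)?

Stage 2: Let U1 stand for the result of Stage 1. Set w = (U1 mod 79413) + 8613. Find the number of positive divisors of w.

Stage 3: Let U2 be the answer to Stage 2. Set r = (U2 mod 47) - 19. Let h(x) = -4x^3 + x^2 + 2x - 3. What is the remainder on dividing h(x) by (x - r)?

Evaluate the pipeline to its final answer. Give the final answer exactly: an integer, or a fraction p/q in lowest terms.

-8596

Stage 1: T(2) = 3*(-30) - 1*(-12) = -78; iterating: T(2)=-78, T(3)=-204, T(4)=-534, T(5)=-1398, T(6)=-3660, T(7)=-9582, T(8)=-25086, T(9)=-65676, T(10)=-171942; answer -171942
Stage 2: U1 = -171942; w = 74910; 74910 = 2 * 3 * 5 * 11 * 227; number of divisors = (1+1) * (1+1) * (1+1) * (1+1) * (1+1) = 32; answer 32
Stage 3: U2 = 32; r = 13; remainder = value at the root: -4*(13)^3 + 1*(13)^2 + 2*(13)^1 - 3 = (-8788) + (169) + (26) + (-3) = -8596; answer -8596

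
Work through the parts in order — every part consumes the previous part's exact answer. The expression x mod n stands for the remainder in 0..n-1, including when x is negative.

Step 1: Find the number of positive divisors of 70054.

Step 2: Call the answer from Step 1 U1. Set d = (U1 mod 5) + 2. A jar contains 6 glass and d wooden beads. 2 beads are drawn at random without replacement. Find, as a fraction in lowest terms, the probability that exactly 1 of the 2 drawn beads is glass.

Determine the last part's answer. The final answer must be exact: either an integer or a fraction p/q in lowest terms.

Step 1: 70054 = 2 * 35027; number of divisors = (1+1) * (1+1) = 4; answer 4
Step 2: U1 = 4; d = 6; total draws C(12,2) = 66; favorable C(6,1)*C(6,1) = 36; P = 6/11; answer 6/11

6/11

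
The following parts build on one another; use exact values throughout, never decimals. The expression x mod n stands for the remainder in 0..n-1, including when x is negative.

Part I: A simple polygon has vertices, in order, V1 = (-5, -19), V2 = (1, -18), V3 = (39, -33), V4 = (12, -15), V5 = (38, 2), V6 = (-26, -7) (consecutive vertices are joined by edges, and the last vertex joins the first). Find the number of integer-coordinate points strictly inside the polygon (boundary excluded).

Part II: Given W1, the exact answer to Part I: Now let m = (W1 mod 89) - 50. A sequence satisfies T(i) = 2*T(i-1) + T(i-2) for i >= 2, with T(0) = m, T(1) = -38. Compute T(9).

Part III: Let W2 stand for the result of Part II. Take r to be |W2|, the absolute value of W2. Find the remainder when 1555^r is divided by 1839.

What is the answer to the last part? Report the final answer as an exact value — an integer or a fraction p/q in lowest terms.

Part I: cross terms: (-5*-18 - 1*-19)=109, (1*-33 - 39*-18)=669, (39*-15 - 12*-33)=-189, (12*2 - 38*-15)=594, (38*-7 - -26*2)=-214, (-26*-19 - -5*-7)=459; twice the area = |1428| = 1428; area = 714; boundary points = 1 + 1 + 9 + 1 + 1 + 3 = 16; strictly interior points = area - boundary/2 + 1 = 707; answer 707
Part II: W1 = 707; m = 34; T(2) = 2*(-38) + 1*(34) = -42; iterating: T(2)=-42, T(3)=-122, T(4)=-286, T(5)=-694, T(6)=-1674, T(7)=-4042, T(8)=-9758, T(9)=-23558; answer -23558
Part III: W2 = -23558; r = 23558; squarings mod 1839: 1555^1=1555, 1555^2=1579, 1555^4=1396, 1555^8=1315, 1555^16=565, 1555^32=1078, 1555^64=1675, 1555^128=1150, 1555^256=259, 1555^512=877, 1555^1024=427, 1555^2048=268, 1555^4096=103, 1555^8192=1414, 1555^16384=403; 1555^23558 = 1555^2 * 1555^4 * 1555^1024 * 1555^2048 * 1555^4096 * 1555^16384 = 1345 (mod 1839); answer 1345

1345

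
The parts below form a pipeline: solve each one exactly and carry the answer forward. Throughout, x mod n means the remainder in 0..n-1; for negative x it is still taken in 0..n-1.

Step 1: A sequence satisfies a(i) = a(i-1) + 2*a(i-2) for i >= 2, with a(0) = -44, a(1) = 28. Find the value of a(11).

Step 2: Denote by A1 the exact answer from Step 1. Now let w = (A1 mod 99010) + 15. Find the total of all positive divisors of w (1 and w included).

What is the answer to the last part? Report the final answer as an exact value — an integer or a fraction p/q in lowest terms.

92800

Step 1: a(2) = 1*(28) + 2*(-44) = -60; iterating: a(2)=-60, a(3)=-4, a(4)=-124, a(5)=-132, a(6)=-380, a(7)=-644, a(8)=-1404, a(9)=-2692, a(10)=-5500, a(11)=-10884; answer -10884
Step 2: A1 = -10884; w = 88141; 88141 = 19 * 4639; sigma = (1 + 19) * (1 + 4639) = 20 * 4640 = 92800; answer 92800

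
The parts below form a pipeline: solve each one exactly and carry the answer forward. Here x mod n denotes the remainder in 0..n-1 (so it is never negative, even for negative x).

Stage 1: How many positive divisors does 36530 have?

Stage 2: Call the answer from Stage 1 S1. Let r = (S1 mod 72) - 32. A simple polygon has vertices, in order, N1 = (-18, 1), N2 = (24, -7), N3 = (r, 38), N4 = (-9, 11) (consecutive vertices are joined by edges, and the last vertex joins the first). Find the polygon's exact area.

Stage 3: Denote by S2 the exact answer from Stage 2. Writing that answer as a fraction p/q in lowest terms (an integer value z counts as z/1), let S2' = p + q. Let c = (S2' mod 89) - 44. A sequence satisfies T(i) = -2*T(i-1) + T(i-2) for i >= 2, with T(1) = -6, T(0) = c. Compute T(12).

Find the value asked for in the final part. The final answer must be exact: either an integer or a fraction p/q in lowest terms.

Stage 1: 36530 = 2 * 5 * 13 * 281; number of divisors = (1+1) * (1+1) * (1+1) * (1+1) = 16; answer 16
Stage 2: S1 = 16; r = -16; cross terms: (-18*-7 - 24*1)=102, (24*38 - -16*-7)=800, (-16*11 - -9*38)=166, (-9*1 - -18*11)=189; twice the area = |1257| = 1257; area = 1257/2; answer 1257/2
Stage 3: S2 = 1257/2; threaded value p + q = 1259; c = -31; T(2) = -2*(-6) + 1*(-31) = -19; iterating: T(2)=-19, T(3)=32, T(4)=-83, T(5)=198, T(6)=-479, T(7)=1156, T(8)=-2791, T(9)=6738, T(10)=-16267, T(11)=39272, T(12)=-94811; answer -94811

-94811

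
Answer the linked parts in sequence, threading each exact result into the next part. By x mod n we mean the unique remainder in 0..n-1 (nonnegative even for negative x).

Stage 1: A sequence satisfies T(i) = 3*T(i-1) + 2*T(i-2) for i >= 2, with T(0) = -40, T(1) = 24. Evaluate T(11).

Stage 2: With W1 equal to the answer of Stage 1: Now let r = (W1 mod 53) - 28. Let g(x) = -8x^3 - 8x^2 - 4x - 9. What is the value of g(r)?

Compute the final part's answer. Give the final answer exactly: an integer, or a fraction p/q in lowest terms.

93187

Stage 1: T(2) = 3*(24) + 2*(-40) = -8; iterating: T(2)=-8, T(3)=24, T(4)=56, T(5)=216, T(6)=760, T(7)=2712, T(8)=9656, T(9)=34392, T(10)=122488, T(11)=436248; answer 436248
Stage 2: W1 = 436248; r = -23; -8*(-23)^3 - 8*(-23)^2 - 4*(-23)^1 - 9 = (97336) + (-4232) + (92) + (-9) = 93187; answer 93187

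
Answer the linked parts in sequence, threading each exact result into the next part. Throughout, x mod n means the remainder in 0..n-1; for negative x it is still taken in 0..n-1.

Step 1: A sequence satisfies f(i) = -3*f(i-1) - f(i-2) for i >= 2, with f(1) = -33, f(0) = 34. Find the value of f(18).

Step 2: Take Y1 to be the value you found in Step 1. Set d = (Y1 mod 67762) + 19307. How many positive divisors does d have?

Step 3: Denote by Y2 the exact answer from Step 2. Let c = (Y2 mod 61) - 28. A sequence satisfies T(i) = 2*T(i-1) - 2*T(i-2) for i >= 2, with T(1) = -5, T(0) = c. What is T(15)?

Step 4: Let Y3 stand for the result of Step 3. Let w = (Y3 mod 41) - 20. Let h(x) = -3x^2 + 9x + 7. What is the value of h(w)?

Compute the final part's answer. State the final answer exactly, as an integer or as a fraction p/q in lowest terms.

-317

Step 1: f(2) = -3*(-33) - 1*(34) = 65; iterating: f(2)=65, f(3)=-162, f(4)=421, f(5)=-1101, f(6)=2882, f(7)=-7545, f(8)=19753, f(9)=-51714, f(10)=135389, f(11)=-354453, f(12)=927970, f(13)=-2429457, f(14)=6360401, f(15)=-16651746, f(16)=43594837, f(17)=-114132765, f(18)=298803458; answer 298803458
Step 2: Y1 = 298803458; d = 60107; 60107 is prime, so its only divisors are 1 and 60107; count = 2; answer 2
Step 3: Y2 = 2; c = -26; T(2) = 2*(-5) - 2*(-26) = 42; iterating: T(2)=42, T(3)=94, T(4)=104, T(5)=20, T(6)=-168, T(7)=-376, T(8)=-416, T(9)=-80, T(10)=672, T(11)=1504, T(12)=1664, T(13)=320, T(14)=-2688, T(15)=-6016; answer -6016
Step 4: Y3 = -6016; w = -9; -3*(-9)^2 + 9*(-9)^1 + 7 = (-243) + (-81) + (7) = -317; answer -317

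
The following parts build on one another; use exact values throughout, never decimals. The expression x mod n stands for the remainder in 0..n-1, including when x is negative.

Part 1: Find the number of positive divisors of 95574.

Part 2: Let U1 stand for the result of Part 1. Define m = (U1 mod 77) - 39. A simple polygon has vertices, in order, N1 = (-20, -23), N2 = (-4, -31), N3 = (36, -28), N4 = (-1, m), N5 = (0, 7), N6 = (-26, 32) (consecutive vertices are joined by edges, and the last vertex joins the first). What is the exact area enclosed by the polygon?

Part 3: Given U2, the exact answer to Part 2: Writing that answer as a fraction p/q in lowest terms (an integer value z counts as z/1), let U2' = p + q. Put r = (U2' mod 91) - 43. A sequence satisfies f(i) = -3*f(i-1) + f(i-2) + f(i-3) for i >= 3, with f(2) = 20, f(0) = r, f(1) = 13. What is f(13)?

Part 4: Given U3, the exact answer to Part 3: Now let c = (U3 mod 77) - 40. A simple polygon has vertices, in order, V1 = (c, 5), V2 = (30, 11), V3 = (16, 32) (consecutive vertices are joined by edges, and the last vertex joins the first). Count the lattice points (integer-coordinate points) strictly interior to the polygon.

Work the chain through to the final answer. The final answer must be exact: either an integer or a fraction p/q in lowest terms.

Part 1: 95574 = 2 * 3 * 17 * 937; number of divisors = (1+1) * (1+1) * (1+1) * (1+1) = 16; answer 16
Part 2: U1 = 16; m = -23; cross terms: (-20*-31 - -4*-23)=528, (-4*-28 - 36*-31)=1228, (36*-23 - -1*-28)=-856, (-1*7 - 0*-23)=-7, (0*32 - -26*7)=182, (-26*-23 - -20*32)=1238; twice the area = |2313| = 2313; area = 2313/2; answer 2313/2
Part 3: U2 = 2313/2; threaded value p + q = 2315; r = -3; f(3) = -3*(20) + 1*(13) + 1*(-3) = -50; iterating: f(3)=-50, f(4)=183, f(5)=-579, f(6)=1870, f(7)=-6006, f(8)=19309, f(9)=-62063, f(10)=199492, f(11)=-641230, f(12)=2061119, f(13)=-6625095; answer -6625095
Part 4: U3 = -6625095; c = 22; cross terms: (22*11 - 30*5)=92, (30*32 - 16*11)=784, (16*5 - 22*32)=-624; twice the area = |252| = 252; area = 126; boundary points = 2 + 7 + 3 = 12; strictly interior points = area - boundary/2 + 1 = 121; answer 121

121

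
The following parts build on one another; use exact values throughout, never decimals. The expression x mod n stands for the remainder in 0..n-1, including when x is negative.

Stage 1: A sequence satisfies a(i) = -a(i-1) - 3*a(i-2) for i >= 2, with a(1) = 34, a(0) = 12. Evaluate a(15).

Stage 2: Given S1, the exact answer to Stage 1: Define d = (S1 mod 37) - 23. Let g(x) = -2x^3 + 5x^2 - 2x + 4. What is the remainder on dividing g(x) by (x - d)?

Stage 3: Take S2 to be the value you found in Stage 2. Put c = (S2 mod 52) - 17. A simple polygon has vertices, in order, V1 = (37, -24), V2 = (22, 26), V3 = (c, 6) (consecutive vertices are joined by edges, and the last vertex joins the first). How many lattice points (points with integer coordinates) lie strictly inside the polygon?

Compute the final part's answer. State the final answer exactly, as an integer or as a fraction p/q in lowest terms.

Stage 1: a(2) = -1*(34) - 3*(12) = -70; iterating: a(2)=-70, a(3)=-32, a(4)=242, a(5)=-146, a(6)=-580, a(7)=1018, a(8)=722, a(9)=-3776, a(10)=1610, a(11)=9718, a(12)=-14548, a(13)=-14606, a(14)=58250, a(15)=-14432; answer -14432
Stage 2: S1 = -14432; d = 12; remainder = value at the root: -2*(12)^3 + 5*(12)^2 - 2*(12)^1 + 4 = (-3456) + (720) + (-24) + (4) = -2756; answer -2756
Stage 3: S2 = -2756; c = -17; cross terms: (37*26 - 22*-24)=1490, (22*6 - -17*26)=574, (-17*-24 - 37*6)=186; twice the area = |2250| = 2250; area = 1125; boundary points = 5 + 1 + 6 = 12; strictly interior points = area - boundary/2 + 1 = 1120; answer 1120

1120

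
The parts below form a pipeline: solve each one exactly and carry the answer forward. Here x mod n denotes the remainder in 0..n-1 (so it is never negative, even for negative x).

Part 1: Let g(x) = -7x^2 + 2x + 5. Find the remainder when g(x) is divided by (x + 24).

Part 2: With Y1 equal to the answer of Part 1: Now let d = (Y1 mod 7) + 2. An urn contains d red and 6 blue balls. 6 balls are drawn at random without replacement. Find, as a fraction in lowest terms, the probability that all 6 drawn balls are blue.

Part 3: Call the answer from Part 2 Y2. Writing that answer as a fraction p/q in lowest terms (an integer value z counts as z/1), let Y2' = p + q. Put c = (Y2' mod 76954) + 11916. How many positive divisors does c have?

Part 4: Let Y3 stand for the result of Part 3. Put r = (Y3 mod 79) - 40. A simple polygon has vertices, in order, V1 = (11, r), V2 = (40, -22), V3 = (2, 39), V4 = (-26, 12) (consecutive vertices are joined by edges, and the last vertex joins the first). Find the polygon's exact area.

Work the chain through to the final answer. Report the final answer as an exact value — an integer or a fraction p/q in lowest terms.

Part 1: remainder = value at the root: -7*(-24)^2 + 2*(-24)^1 + 5 = (-4032) + (-48) + (5) = -4075; answer -4075
Part 2: Y1 = -4075; d = 8; total draws C(14,6) = 3003; favorable C(6,6) = 1; P = 1/3003; answer 1/3003
Part 3: Y2 = 1/3003; threaded value p + q = 3004; c = 14920; 14920 = 2^3 * 5 * 373; number of divisors = (3+1) * (1+1) * (1+1) = 16; answer 16
Part 4: Y3 = 16; r = -24; cross terms: (11*-22 - 40*-24)=718, (40*39 - 2*-22)=1604, (2*12 - -26*39)=1038, (-26*-24 - 11*12)=492; twice the area = |3852| = 3852; area = 1926; answer 1926

1926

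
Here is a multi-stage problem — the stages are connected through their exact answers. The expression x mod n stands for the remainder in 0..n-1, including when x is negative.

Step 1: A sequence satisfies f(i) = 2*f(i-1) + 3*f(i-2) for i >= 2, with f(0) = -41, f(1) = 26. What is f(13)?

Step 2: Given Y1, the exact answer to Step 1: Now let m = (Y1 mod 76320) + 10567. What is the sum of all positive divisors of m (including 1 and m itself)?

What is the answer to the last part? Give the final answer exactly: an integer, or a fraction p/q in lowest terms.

Step 1: f(2) = 2*(26) + 3*(-41) = -71; iterating: f(2)=-71, f(3)=-64, f(4)=-341, f(5)=-874, f(6)=-2771, f(7)=-8164, f(8)=-24641, f(9)=-73774, f(10)=-221471, f(11)=-664264, f(12)=-1992941, f(13)=-5978674; answer -5978674
Step 2: Y1 = -5978674; m = 61173; 61173 = 3^2 * 7 * 971; sigma = (1 + 3 + 9) * (1 + 7) * (1 + 971) = 13 * 8 * 972 = 101088; answer 101088

101088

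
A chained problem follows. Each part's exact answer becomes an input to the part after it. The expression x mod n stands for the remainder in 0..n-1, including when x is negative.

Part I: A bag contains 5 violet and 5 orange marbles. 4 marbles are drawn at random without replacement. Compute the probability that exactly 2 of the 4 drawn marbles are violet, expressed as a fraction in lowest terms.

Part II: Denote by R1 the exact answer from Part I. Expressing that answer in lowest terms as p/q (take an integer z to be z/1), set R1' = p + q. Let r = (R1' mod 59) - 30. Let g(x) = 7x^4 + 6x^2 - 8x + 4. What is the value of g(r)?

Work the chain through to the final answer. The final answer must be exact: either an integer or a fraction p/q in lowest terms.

Part I: total draws C(10,4) = 210; favorable C(5,2)*C(5,2) = 100; P = 10/21; answer 10/21
Part II: R1 = 10/21; threaded value p + q = 31; r = 1; 7*(1)^4 + 6*(1)^2 - 8*(1)^1 + 4 = (7) + (6) + (-8) + (4) = 9; answer 9

9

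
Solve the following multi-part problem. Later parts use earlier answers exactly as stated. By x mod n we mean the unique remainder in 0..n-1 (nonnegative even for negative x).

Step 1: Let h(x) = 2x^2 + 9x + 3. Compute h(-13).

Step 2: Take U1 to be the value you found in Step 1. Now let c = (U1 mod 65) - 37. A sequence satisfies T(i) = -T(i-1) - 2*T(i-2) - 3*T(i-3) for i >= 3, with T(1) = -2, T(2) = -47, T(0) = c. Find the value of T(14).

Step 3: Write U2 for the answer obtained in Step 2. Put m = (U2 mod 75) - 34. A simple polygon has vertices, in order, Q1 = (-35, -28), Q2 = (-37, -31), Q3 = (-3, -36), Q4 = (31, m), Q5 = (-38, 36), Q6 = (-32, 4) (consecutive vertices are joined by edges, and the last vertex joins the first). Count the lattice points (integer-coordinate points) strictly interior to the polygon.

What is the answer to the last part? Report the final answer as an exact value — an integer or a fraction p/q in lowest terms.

Step 1: 2*(-13)^2 + 9*(-13)^1 + 3 = (338) + (-117) + (3) = 224; answer 224
Step 2: U1 = 224; c = -8; T(3) = -1*(-47) - 2*(-2) - 3*(-8) = 75; iterating: T(3)=75, T(4)=25, T(5)=-34, T(6)=-241, T(7)=234, T(8)=350, T(9)=-95, T(10)=-1307, T(11)=447, T(12)=2452, T(13)=575, T(14)=-6820; answer -6820
Step 3: U2 = -6820; m = -29; cross terms: (-35*-31 - -37*-28)=49, (-37*-36 - -3*-31)=1239, (-3*-29 - 31*-36)=1203, (31*36 - -38*-29)=14, (-38*4 - -32*36)=1000, (-32*-28 - -35*4)=1036; twice the area = |4541| = 4541; area = 4541/2; boundary points = 1 + 1 + 1 + 1 + 2 + 1 = 7; strictly interior points = area - boundary/2 + 1 = 2268; answer 2268

2268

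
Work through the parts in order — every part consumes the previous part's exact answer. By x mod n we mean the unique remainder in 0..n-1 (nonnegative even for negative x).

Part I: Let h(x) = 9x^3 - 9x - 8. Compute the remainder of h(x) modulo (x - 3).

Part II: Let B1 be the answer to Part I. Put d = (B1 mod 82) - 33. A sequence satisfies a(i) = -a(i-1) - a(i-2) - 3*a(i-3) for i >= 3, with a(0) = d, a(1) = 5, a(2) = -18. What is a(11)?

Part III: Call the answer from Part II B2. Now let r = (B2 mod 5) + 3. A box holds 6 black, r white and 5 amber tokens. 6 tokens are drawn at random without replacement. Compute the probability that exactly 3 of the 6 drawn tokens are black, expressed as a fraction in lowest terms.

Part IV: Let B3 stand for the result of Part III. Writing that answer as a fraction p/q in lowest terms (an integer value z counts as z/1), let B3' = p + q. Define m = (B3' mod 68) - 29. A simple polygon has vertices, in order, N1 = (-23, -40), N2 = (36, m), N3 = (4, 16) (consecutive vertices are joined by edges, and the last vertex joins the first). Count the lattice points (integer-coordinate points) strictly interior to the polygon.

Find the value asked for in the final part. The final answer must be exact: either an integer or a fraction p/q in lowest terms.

Part I: remainder = value at the root: 9*(3)^3 - 9*(3)^1 - 8 = (243) + (-27) + (-8) = 208; answer 208
Part II: B1 = 208; d = 11; a(3) = -1*(-18) - 1*(5) - 3*(11) = -20; iterating: a(3)=-20, a(4)=23, a(5)=51, a(6)=-14, a(7)=-106, a(8)=-33, a(9)=181, a(10)=170, a(11)=-252; answer -252
Part III: B2 = -252; r = 6; total draws C(17,6) = 12376; favorable C(6,3)*C(11,3) = 3300; P = 825/3094; answer 825/3094
Part IV: B3 = 825/3094; threaded value p + q = 3919; m = 14; cross terms: (-23*14 - 36*-40)=1118, (36*16 - 4*14)=520, (4*-40 - -23*16)=208; twice the area = |1846| = 1846; area = 923; boundary points = 1 + 2 + 1 = 4; strictly interior points = area - boundary/2 + 1 = 922; answer 922

922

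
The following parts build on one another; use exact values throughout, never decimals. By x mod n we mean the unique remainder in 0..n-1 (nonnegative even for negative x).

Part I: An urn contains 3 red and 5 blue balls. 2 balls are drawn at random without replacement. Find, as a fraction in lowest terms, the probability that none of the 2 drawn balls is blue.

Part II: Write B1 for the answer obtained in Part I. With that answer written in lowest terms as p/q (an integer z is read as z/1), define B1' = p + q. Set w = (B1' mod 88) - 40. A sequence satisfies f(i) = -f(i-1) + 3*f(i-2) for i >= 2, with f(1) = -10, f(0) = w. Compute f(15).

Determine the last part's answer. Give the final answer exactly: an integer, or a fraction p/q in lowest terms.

Part I: total draws C(8,2) = 28; favorable C(3,2) = 3; P = 3/28; answer 3/28
Part II: B1 = 3/28; threaded value p + q = 31; w = -9; f(2) = -1*(-10) + 3*(-9) = -17; iterating: f(2)=-17, f(3)=-13, f(4)=-38, f(5)=-1, f(6)=-113, f(7)=110, f(8)=-449, f(9)=779, f(10)=-2126, f(11)=4463, f(12)=-10841, f(13)=24230, f(14)=-56753, f(15)=129443; answer 129443

129443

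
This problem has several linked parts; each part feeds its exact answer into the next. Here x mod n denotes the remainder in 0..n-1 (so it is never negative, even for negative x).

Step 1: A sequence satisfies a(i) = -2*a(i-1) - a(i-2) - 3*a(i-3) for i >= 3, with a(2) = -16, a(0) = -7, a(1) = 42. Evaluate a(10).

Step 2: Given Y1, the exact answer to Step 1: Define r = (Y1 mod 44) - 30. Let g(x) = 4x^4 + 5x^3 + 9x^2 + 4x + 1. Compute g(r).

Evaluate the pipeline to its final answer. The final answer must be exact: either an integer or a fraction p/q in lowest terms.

Step 1: a(3) = -2*(-16) - 1*(42) - 3*(-7) = 11; iterating: a(3)=11, a(4)=-132, a(5)=301, a(6)=-503, a(7)=1101, a(8)=-2602, a(9)=5612, a(10)=-11925; answer -11925
Step 2: Y1 = -11925; r = 13; 4*(13)^4 + 5*(13)^3 + 9*(13)^2 + 4*(13)^1 + 1 = (114244) + (10985) + (1521) + (52) + (1) = 126803; answer 126803

126803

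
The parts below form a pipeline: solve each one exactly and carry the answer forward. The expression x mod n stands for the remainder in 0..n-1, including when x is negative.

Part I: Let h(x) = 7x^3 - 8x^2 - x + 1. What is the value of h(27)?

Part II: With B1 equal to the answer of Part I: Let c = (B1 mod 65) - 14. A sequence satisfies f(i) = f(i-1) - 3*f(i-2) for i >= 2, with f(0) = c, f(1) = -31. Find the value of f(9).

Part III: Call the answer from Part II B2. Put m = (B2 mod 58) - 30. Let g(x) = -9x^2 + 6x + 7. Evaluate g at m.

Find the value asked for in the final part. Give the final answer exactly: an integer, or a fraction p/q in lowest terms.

Part I: 7*(27)^3 - 8*(27)^2 - 1*(27)^1 + 1 = (137781) + (-5832) + (-27) + (1) = 131923; answer 131923
Part II: B1 = 131923; c = 24; f(2) = 1*(-31) - 3*(24) = -103; iterating: f(2)=-103, f(3)=-10, f(4)=299, f(5)=329, f(6)=-568, f(7)=-1555, f(8)=149, f(9)=4814; answer 4814
Part III: B2 = 4814; m = -30; -9*(-30)^2 + 6*(-30)^1 + 7 = (-8100) + (-180) + (7) = -8273; answer -8273

-8273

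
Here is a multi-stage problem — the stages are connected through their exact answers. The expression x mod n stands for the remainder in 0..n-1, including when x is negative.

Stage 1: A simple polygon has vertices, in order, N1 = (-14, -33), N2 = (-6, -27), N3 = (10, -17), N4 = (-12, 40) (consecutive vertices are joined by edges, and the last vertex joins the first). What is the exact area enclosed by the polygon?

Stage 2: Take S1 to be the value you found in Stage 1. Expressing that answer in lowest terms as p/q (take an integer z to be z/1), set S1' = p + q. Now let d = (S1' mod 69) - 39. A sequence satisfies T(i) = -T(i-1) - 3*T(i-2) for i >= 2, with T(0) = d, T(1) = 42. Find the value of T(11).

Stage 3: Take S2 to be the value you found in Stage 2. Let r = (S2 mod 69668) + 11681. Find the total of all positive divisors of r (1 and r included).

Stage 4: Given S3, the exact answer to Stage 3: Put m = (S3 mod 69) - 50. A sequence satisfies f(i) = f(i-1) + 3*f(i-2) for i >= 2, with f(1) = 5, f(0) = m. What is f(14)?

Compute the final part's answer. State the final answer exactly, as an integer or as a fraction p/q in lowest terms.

-816976

Stage 1: cross terms: (-14*-27 - -6*-33)=180, (-6*-17 - 10*-27)=372, (10*40 - -12*-17)=196, (-12*-33 - -14*40)=956; twice the area = |1704| = 1704; area = 852; answer 852
Stage 2: S1 = 852; threaded value p + q = 853; d = -14; T(2) = -1*(42) - 3*(-14) = 0; iterating: T(2)=0, T(3)=-126, T(4)=126, T(5)=252, T(6)=-630, T(7)=-126, T(8)=2016, T(9)=-1638, T(10)=-4410, T(11)=9324; answer 9324
Stage 3: S2 = 9324; r = 21005; 21005 = 5 * 4201; sigma = (1 + 5) * (1 + 4201) = 6 * 4202 = 25212; answer 25212
Stage 4: S3 = 25212; m = -23; f(2) = 1*(5) + 3*(-23) = -64; iterating: f(2)=-64, f(3)=-49, f(4)=-241, f(5)=-388, f(6)=-1111, f(7)=-2275, f(8)=-5608, f(9)=-12433, f(10)=-29257, f(11)=-66556, f(12)=-154327, f(13)=-353995, f(14)=-816976; answer -816976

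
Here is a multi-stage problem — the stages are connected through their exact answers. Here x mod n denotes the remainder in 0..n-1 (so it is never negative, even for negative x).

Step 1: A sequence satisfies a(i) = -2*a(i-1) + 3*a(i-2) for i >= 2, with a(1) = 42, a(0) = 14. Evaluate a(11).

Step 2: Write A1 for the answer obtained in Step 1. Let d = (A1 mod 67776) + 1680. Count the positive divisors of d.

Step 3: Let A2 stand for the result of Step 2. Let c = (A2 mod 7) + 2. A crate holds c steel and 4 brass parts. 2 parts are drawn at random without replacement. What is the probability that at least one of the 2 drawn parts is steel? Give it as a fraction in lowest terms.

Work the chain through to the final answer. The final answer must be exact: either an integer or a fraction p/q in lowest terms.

13/15

Step 1: a(2) = -2*(42) + 3*(14) = -42; iterating: a(2)=-42, a(3)=210, a(4)=-546, a(5)=1722, a(6)=-5082, a(7)=15330, a(8)=-45906, a(9)=137802, a(10)=-413322, a(11)=1240050; answer 1240050
Step 2: A1 = 1240050; d = 21762; 21762 = 2 * 3^3 * 13 * 31; number of divisors = (1+1) * (3+1) * (1+1) * (1+1) = 32; answer 32
Step 3: A2 = 32; c = 6; total draws C(10,2) = 45; complement C(4,2) = 6; favorable 45 - 6 = 39; P = 13/15; answer 13/15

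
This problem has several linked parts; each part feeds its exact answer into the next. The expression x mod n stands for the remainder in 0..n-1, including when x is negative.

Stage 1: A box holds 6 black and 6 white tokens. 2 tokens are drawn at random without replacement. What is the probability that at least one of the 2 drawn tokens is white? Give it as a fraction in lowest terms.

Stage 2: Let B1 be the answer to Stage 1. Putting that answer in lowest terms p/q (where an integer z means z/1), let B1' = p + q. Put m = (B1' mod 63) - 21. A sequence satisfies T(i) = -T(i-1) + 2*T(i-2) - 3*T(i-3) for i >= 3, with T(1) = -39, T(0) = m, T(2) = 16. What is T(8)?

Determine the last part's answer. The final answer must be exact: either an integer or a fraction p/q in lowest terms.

Stage 1: total draws C(12,2) = 66; complement C(6,2) = 15; favorable 66 - 15 = 51; P = 17/22; answer 17/22
Stage 2: B1 = 17/22; threaded value p + q = 39; m = 18; T(3) = -1*(16) + 2*(-39) - 3*(18) = -148; iterating: T(3)=-148, T(4)=297, T(5)=-641, T(6)=1679, T(7)=-3852, T(8)=9133; answer 9133

9133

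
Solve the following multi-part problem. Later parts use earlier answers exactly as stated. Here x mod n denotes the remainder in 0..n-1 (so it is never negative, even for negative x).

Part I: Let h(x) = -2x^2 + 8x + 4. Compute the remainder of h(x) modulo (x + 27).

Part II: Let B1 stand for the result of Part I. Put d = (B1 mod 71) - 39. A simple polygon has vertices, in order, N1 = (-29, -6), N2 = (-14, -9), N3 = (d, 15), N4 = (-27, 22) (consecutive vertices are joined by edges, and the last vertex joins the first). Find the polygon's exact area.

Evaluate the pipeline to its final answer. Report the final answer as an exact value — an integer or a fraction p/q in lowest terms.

1017/2

Part I: remainder = value at the root: -2*(-27)^2 + 8*(-27)^1 + 4 = (-1458) + (-216) + (4) = -1670; answer -1670
Part II: B1 = -1670; d = -5; cross terms: (-29*-9 - -14*-6)=177, (-14*15 - -5*-9)=-255, (-5*22 - -27*15)=295, (-27*-6 - -29*22)=800; twice the area = |1017| = 1017; area = 1017/2; answer 1017/2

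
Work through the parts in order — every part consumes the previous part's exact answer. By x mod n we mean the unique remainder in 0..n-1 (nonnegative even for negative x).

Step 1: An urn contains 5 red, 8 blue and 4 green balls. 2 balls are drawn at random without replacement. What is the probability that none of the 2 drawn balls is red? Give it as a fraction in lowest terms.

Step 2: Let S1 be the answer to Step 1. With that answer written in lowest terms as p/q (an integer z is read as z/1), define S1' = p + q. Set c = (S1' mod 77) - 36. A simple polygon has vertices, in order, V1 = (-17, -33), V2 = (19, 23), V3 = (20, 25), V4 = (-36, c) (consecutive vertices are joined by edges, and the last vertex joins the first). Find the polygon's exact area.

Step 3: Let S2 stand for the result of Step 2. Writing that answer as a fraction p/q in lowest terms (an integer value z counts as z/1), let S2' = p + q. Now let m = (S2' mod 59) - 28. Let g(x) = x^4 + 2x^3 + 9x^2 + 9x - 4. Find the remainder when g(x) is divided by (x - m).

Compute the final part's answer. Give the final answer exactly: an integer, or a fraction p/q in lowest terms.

Step 1: total draws C(17,2) = 136; favorable C(12,2) = 66; P = 33/68; answer 33/68
Step 2: S1 = 33/68; threaded value p + q = 101; c = -12; cross terms: (-17*23 - 19*-33)=236, (19*25 - 20*23)=15, (20*-12 - -36*25)=660, (-36*-33 - -17*-12)=984; twice the area = |1895| = 1895; area = 1895/2; answer 1895/2
Step 3: S2 = 1895/2; threaded value p + q = 1897; m = -19; remainder = value at the root: 1*(-19)^4 + 2*(-19)^3 + 9*(-19)^2 + 9*(-19)^1 - 4 = (130321) + (-13718) + (3249) + (-171) + (-4) = 119677; answer 119677

119677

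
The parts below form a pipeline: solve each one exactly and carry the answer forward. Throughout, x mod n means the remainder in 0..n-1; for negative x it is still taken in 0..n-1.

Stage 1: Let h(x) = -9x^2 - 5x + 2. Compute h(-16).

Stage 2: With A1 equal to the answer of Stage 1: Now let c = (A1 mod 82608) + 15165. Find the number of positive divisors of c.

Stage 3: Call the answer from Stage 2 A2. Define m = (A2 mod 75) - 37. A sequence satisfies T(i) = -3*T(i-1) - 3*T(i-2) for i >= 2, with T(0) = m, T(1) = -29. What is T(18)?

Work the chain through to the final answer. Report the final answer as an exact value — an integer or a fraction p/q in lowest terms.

570807

Stage 1: -9*(-16)^2 - 5*(-16)^1 + 2 = (-2304) + (80) + (2) = -2222; answer -2222
Stage 2: A1 = -2222; c = 95551; 95551 = 19 * 47 * 107; number of divisors = (1+1) * (1+1) * (1+1) = 8; answer 8
Stage 3: A2 = 8; m = -29; T(2) = -3*(-29) - 3*(-29) = 174; iterating: T(2)=174, T(3)=-435, T(4)=783, T(5)=-1044, T(6)=783, T(7)=783, T(8)=-4698, T(9)=11745, T(10)=-21141, T(11)=28188, T(12)=-21141, T(13)=-21141, T(14)=126846, T(15)=-317115, T(16)=570807, T(17)=-761076, T(18)=570807; answer 570807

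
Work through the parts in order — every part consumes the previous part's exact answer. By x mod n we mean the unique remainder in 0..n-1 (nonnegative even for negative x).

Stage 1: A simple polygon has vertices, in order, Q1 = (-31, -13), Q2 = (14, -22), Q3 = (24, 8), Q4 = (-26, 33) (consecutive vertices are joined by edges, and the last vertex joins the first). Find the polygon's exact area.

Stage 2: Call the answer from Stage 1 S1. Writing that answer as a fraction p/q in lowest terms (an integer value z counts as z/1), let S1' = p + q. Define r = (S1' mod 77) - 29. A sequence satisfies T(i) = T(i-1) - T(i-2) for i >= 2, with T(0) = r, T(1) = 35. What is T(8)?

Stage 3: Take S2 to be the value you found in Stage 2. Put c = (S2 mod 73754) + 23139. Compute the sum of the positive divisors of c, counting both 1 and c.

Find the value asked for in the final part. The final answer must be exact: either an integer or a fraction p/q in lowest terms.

34782

Stage 1: cross terms: (-31*-22 - 14*-13)=864, (14*8 - 24*-22)=640, (24*33 - -26*8)=1000, (-26*-13 - -31*33)=1361; twice the area = |3865| = 3865; area = 3865/2; answer 3865/2
Stage 2: S1 = 3865/2; threaded value p + q = 3867; r = -12; T(2) = 1*(35) - 1*(-12) = 47; iterating: T(2)=47, T(3)=12, T(4)=-35, T(5)=-47, T(6)=-12, T(7)=35, T(8)=47; answer 47
Stage 3: S2 = 47; c = 23186; 23186 = 2 * 11593; sigma = (1 + 2) * (1 + 11593) = 3 * 11594 = 34782; answer 34782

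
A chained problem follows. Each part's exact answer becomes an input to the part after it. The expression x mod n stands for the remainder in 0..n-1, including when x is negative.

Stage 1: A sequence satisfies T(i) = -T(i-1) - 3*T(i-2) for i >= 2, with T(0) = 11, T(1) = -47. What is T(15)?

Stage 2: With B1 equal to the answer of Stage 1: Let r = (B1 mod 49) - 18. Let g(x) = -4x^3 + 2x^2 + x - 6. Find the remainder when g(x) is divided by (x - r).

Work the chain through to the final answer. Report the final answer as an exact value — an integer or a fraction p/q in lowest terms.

Stage 1: T(2) = -1*(-47) - 3*(11) = 14; iterating: T(2)=14, T(3)=127, T(4)=-169, T(5)=-212, T(6)=719, T(7)=-83, T(8)=-2074, T(9)=2323, T(10)=3899, T(11)=-10868, T(12)=-829, T(13)=33433, T(14)=-30946, T(15)=-69353; answer -69353
Stage 2: B1 = -69353; r = 13; remainder = value at the root: -4*(13)^3 + 2*(13)^2 + 1*(13)^1 - 6 = (-8788) + (338) + (13) + (-6) = -8443; answer -8443

-8443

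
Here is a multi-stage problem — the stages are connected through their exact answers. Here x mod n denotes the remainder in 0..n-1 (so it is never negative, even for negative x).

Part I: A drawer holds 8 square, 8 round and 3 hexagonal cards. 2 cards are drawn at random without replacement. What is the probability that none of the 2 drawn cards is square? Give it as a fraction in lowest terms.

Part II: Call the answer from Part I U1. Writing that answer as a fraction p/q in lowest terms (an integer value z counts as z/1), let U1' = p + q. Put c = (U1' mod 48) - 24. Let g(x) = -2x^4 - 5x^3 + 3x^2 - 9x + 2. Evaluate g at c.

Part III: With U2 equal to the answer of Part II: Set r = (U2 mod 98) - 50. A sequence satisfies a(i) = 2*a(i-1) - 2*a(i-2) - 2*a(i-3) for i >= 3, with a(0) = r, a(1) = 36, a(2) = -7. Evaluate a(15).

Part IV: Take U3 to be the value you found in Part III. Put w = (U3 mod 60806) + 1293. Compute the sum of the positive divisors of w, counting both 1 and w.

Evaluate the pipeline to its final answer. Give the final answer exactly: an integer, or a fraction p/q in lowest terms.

28380

Part I: total draws C(19,2) = 171; favorable C(11,2) = 55; P = 55/171; answer 55/171
Part II: U1 = 55/171; threaded value p + q = 226; c = 10; -2*(10)^4 - 5*(10)^3 + 3*(10)^2 - 9*(10)^1 + 2 = (-20000) + (-5000) + (300) + (-90) + (2) = -24788; answer -24788
Part III: U2 = -24788; r = -44; a(3) = 2*(-7) - 2*(36) - 2*(-44) = 2; iterating: a(3)=2, a(4)=-54, a(5)=-98, a(6)=-92, a(7)=120, a(8)=620, a(9)=1184, a(10)=888, a(11)=-1832, a(12)=-7808, a(13)=-13728, a(14)=-8176, a(15)=26720; answer 26720
Part IV: U3 = 26720; w = 28013; 28013 = 109 * 257; sigma = (1 + 109) * (1 + 257) = 110 * 258 = 28380; answer 28380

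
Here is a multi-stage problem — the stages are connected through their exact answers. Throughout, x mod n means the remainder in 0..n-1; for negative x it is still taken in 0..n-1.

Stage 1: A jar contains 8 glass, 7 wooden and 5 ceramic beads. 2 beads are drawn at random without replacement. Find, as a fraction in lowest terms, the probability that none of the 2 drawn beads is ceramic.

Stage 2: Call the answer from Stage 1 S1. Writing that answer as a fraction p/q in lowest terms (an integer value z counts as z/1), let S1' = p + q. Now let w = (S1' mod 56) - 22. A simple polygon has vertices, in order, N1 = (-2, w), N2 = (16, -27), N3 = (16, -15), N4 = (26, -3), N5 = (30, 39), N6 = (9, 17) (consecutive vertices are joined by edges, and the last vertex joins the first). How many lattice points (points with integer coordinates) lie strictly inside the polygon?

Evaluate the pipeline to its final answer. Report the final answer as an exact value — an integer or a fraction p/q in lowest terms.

Stage 1: total draws C(20,2) = 190; favorable C(15,2) = 105; P = 21/38; answer 21/38
Stage 2: S1 = 21/38; threaded value p + q = 59; w = -19; cross terms: (-2*-27 - 16*-19)=358, (16*-15 - 16*-27)=192, (16*-3 - 26*-15)=342, (26*39 - 30*-3)=1104, (30*17 - 9*39)=159, (9*-19 - -2*17)=-137; twice the area = |2018| = 2018; area = 1009; boundary points = 2 + 12 + 2 + 2 + 1 + 1 = 20; strictly interior points = area - boundary/2 + 1 = 1000; answer 1000

1000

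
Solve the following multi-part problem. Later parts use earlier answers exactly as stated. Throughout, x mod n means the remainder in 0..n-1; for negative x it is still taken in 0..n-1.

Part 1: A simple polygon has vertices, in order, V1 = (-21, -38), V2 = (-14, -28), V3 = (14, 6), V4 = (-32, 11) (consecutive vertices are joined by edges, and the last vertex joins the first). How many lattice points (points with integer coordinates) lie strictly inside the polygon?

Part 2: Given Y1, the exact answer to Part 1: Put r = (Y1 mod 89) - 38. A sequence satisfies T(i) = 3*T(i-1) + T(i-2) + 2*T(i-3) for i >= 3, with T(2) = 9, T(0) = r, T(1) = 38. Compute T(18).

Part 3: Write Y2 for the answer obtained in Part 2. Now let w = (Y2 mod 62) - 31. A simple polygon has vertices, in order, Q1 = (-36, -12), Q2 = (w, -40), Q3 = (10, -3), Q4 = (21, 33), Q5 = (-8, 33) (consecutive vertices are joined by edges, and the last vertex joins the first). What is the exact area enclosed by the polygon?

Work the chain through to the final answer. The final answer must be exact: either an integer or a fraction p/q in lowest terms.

Part 1: cross terms: (-21*-28 - -14*-38)=56, (-14*6 - 14*-28)=308, (14*11 - -32*6)=346, (-32*-38 - -21*11)=1447; twice the area = |2157| = 2157; area = 2157/2; boundary points = 1 + 2 + 1 + 1 = 5; strictly interior points = area - boundary/2 + 1 = 1077; answer 1077
Part 2: Y1 = 1077; r = -29; T(3) = 3*(9) + 1*(38) + 2*(-29) = 7; iterating: T(3)=7, T(4)=106, T(5)=343, T(6)=1149, T(7)=4002, T(8)=13841, T(9)=47823, T(10)=165314, T(11)=571447, T(12)=1975301, T(13)=6827978, T(14)=23602129, T(15)=81584967, T(16)=282012986, T(17)=974828183, T(18)=3369667469; answer 3369667469
Part 3: Y2 = 3369667469; w = -12; cross terms: (-36*-40 - -12*-12)=1296, (-12*-3 - 10*-40)=436, (10*33 - 21*-3)=393, (21*33 - -8*33)=957, (-8*-12 - -36*33)=1284; twice the area = |4366| = 4366; area = 2183; answer 2183

2183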